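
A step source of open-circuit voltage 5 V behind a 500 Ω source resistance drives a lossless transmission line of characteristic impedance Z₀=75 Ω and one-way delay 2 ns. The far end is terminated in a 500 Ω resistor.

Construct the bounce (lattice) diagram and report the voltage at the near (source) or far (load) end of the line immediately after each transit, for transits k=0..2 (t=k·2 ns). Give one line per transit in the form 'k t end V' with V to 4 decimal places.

0 0 source 0.6522
1 2 load 1.1342
2 4 source 1.4905

Γ_L=0.739130, Γ_S=0.739130; launch V₁=5·75/575=0.652174
k=0 src: V=0.6522
k=1 load: inc=0.652174, refl=0.652174·0.739130=0.4820; V=0.000000+0.652174+0.482042=1.1342
k=2 src: inc=0.482042, refl=0.482042·0.739130=0.3563; V=0.652174+0.482042+0.356292=1.4905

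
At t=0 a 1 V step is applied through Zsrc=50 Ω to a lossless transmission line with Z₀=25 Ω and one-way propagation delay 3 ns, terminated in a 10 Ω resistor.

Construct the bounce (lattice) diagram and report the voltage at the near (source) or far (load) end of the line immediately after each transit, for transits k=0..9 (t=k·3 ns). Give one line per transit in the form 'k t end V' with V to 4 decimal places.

0 0 source 0.3333
1 3 load 0.1905
2 6 source 0.1429
3 9 load 0.1633
4 12 source 0.1701
5 15 load 0.1672
6 18 source 0.1662
7 21 load 0.1666
8 24 source 0.1667
9 27 load 0.1667

Γ_L=-0.428571, Γ_S=0.333333; launch V₁=1·25/75=0.333333
k=0 src: V=0.3333
k=1 load: inc=0.333333, refl=0.333333·-0.428571=-0.1429; V=0.000000+0.333333+-0.142857=0.1905
k=2 src: inc=-0.142857, refl=-0.142857·0.333333=-0.0476; V=0.333333+-0.142857+-0.047619=0.1429
k=3 load: inc=-0.047619, refl=-0.047619·-0.428571=0.0204; V=0.190476+-0.047619+0.020408=0.1633
k=4 src: inc=0.020408, refl=0.020408·0.333333=0.0068; V=0.142857+0.020408+0.006803=0.1701
k=5 load: inc=0.006803, refl=0.006803·-0.428571=-0.0029; V=0.163265+0.006803+-0.002915=0.1672
k=6 src: inc=-0.002915, refl=-0.002915·0.333333=-0.0010; V=0.170068+-0.002915+-0.000972=0.1662
k=7 load: inc=-0.000972, refl=-0.000972·-0.428571=0.0004; V=0.167153+-0.000972+0.000416=0.1666
k=8 src: inc=0.000416, refl=0.000416·0.333333=0.0001; V=0.166181+0.000416+0.000139=0.1667
k=9 load: inc=0.000139, refl=0.000139·-0.428571=-0.0001; V=0.166597+0.000139+-0.000059=0.1667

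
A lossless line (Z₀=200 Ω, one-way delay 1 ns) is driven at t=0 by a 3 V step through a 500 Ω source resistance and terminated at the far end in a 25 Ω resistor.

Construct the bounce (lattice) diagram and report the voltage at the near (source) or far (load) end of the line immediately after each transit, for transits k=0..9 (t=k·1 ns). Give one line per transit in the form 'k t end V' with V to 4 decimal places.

Γ_L=-0.777778, Γ_S=0.428571; launch V₁=3·200/700=0.857143
k=0 src: V=0.8571
k=1 load: inc=0.857143, refl=0.857143·-0.777778=-0.6667; V=0.000000+0.857143+-0.666667=0.1905
k=2 src: inc=-0.666667, refl=-0.666667·0.428571=-0.2857; V=0.857143+-0.666667+-0.285714=-0.0952
k=3 load: inc=-0.285714, refl=-0.285714·-0.777778=0.2222; V=0.190476+-0.285714+0.222222=0.1270
k=4 src: inc=0.222222, refl=0.222222·0.428571=0.0952; V=-0.095238+0.222222+0.095238=0.2222
k=5 load: inc=0.095238, refl=0.095238·-0.777778=-0.0741; V=0.126984+0.095238+-0.074074=0.1481
k=6 src: inc=-0.074074, refl=-0.074074·0.428571=-0.0317; V=0.222222+-0.074074+-0.031746=0.1164
k=7 load: inc=-0.031746, refl=-0.031746·-0.777778=0.0247; V=0.148148+-0.031746+0.024691=0.1411
k=8 src: inc=0.024691, refl=0.024691·0.428571=0.0106; V=0.116402+0.024691+0.010582=0.1517
k=9 load: inc=0.010582, refl=0.010582·-0.777778=-0.0082; V=0.141093+0.010582+-0.008230=0.1434

0 0 source 0.8571
1 1 load 0.1905
2 2 source -0.0952
3 3 load 0.1270
4 4 source 0.2222
5 5 load 0.1481
6 6 source 0.1164
7 7 load 0.1411
8 8 source 0.1517
9 9 load 0.1434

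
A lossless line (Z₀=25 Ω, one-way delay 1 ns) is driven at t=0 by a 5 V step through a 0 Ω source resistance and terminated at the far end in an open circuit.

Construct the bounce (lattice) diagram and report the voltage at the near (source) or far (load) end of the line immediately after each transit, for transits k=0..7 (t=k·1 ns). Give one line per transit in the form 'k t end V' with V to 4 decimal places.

Γ_L=1.000000, Γ_S=-1.000000; launch V₁=5·25/25=5.000000
k=0 src: V=5.0000
k=1 load: inc=5.000000, refl=5.000000·1.000000=5.0000; V=0.000000+5.000000+5.000000=10.0000
k=2 src: inc=5.000000, refl=5.000000·-1.000000=-5.0000; V=5.000000+5.000000+-5.000000=5.0000
k=3 load: inc=-5.000000, refl=-5.000000·1.000000=-5.0000; V=10.000000+-5.000000+-5.000000=0.0000
k=4 src: inc=-5.000000, refl=-5.000000·-1.000000=5.0000; V=5.000000+-5.000000+5.000000=5.0000
k=5 load: inc=5.000000, refl=5.000000·1.000000=5.0000; V=0.000000+5.000000+5.000000=10.0000
k=6 src: inc=5.000000, refl=5.000000·-1.000000=-5.0000; V=5.000000+5.000000+-5.000000=5.0000
k=7 load: inc=-5.000000, refl=-5.000000·1.000000=-5.0000; V=10.000000+-5.000000+-5.000000=0.0000

0 0 source 5.0000
1 1 load 10.0000
2 2 source 5.0000
3 3 load 0.0000
4 4 source 5.0000
5 5 load 10.0000
6 6 source 5.0000
7 7 load 0.0000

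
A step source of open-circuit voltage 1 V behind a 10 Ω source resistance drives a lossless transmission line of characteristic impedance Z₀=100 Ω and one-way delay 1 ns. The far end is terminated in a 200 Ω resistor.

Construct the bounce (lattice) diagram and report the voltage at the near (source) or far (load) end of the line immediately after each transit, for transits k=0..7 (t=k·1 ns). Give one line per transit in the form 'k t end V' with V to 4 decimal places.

Γ_L=0.333333, Γ_S=-0.818182; launch V₁=1·100/110=0.909091
k=0 src: V=0.9091
k=1 load: inc=0.909091, refl=0.909091·0.333333=0.3030; V=0.000000+0.909091+0.303030=1.2121
k=2 src: inc=0.303030, refl=0.303030·-0.818182=-0.2479; V=0.909091+0.303030+-0.247934=0.9642
k=3 load: inc=-0.247934, refl=-0.247934·0.333333=-0.0826; V=1.212121+-0.247934+-0.082645=0.8815
k=4 src: inc=-0.082645, refl=-0.082645·-0.818182=0.0676; V=0.964187+-0.082645+0.067618=0.9492
k=5 load: inc=0.067618, refl=0.067618·0.333333=0.0225; V=0.881543+0.067618+0.022539=0.9717
k=6 src: inc=0.022539, refl=0.022539·-0.818182=-0.0184; V=0.949161+0.022539+-0.018441=0.9533
k=7 load: inc=-0.018441, refl=-0.018441·0.333333=-0.0061; V=0.971700+-0.018441+-0.006147=0.9471

0 0 source 0.9091
1 1 load 1.2121
2 2 source 0.9642
3 3 load 0.8815
4 4 source 0.9492
5 5 load 0.9717
6 6 source 0.9533
7 7 load 0.9471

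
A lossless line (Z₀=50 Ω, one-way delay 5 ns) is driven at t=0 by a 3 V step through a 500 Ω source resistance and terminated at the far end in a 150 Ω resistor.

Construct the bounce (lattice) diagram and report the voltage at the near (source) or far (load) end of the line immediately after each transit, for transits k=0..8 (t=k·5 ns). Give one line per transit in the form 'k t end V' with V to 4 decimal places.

0 0 source 0.2727
1 5 load 0.4091
2 10 source 0.5207
3 15 load 0.5764
4 20 source 0.6221
5 25 load 0.6449
6 30 source 0.6636
7 35 load 0.6729
8 40 source 0.6806

Γ_L=0.500000, Γ_S=0.818182; launch V₁=3·50/550=0.272727
k=0 src: V=0.2727
k=1 load: inc=0.272727, refl=0.272727·0.500000=0.1364; V=0.000000+0.272727+0.136364=0.4091
k=2 src: inc=0.136364, refl=0.136364·0.818182=0.1116; V=0.272727+0.136364+0.111570=0.5207
k=3 load: inc=0.111570, refl=0.111570·0.500000=0.0558; V=0.409091+0.111570+0.055785=0.5764
k=4 src: inc=0.055785, refl=0.055785·0.818182=0.0456; V=0.520661+0.055785+0.045642=0.6221
k=5 load: inc=0.045642, refl=0.045642·0.500000=0.0228; V=0.576446+0.045642+0.022821=0.6449
k=6 src: inc=0.022821, refl=0.022821·0.818182=0.0187; V=0.622089+0.022821+0.018672=0.6636
k=7 load: inc=0.018672, refl=0.018672·0.500000=0.0093; V=0.644910+0.018672+0.009336=0.6729
k=8 src: inc=0.009336, refl=0.009336·0.818182=0.0076; V=0.663582+0.009336+0.007638=0.6806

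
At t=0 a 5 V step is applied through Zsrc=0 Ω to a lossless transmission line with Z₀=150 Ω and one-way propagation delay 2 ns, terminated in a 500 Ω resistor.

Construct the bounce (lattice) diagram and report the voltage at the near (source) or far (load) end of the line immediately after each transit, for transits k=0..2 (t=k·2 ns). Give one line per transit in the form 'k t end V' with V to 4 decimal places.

0 0 source 5.0000
1 2 load 7.6923
2 4 source 5.0000

Γ_L=0.538462, Γ_S=-1.000000; launch V₁=5·150/150=5.000000
k=0 src: V=5.0000
k=1 load: inc=5.000000, refl=5.000000·0.538462=2.6923; V=0.000000+5.000000+2.692308=7.6923
k=2 src: inc=2.692308, refl=2.692308·-1.000000=-2.6923; V=5.000000+2.692308+-2.692308=5.0000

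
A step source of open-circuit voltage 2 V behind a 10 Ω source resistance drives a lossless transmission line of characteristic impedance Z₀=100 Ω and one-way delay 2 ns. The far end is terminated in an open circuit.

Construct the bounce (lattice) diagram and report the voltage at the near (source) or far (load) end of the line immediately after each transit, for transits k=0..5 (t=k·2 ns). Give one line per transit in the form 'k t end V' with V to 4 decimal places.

Γ_L=1.000000, Γ_S=-0.818182; launch V₁=2·100/110=1.818182
k=0 src: V=1.8182
k=1 load: inc=1.818182, refl=1.818182·1.000000=1.8182; V=0.000000+1.818182+1.818182=3.6364
k=2 src: inc=1.818182, refl=1.818182·-0.818182=-1.4876; V=1.818182+1.818182+-1.487603=2.1488
k=3 load: inc=-1.487603, refl=-1.487603·1.000000=-1.4876; V=3.636364+-1.487603+-1.487603=0.6612
k=4 src: inc=-1.487603, refl=-1.487603·-0.818182=1.2171; V=2.148760+-1.487603+1.217130=1.8783
k=5 load: inc=1.217130, refl=1.217130·1.000000=1.2171; V=0.661157+1.217130+1.217130=3.0954

0 0 source 1.8182
1 2 load 3.6364
2 4 source 2.1488
3 6 load 0.6612
4 8 source 1.8783
5 10 load 3.0954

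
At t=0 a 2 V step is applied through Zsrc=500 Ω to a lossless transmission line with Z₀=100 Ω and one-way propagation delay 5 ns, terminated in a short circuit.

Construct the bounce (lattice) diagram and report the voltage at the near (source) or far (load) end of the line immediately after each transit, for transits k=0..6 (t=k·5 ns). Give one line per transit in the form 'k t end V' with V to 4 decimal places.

Γ_L=-1.000000, Γ_S=0.666667; launch V₁=2·100/600=0.333333
k=0 src: V=0.3333
k=1 load: inc=0.333333, refl=0.333333·-1.000000=-0.3333; V=0.000000+0.333333+-0.333333=0.0000
k=2 src: inc=-0.333333, refl=-0.333333·0.666667=-0.2222; V=0.333333+-0.333333+-0.222222=-0.2222
k=3 load: inc=-0.222222, refl=-0.222222·-1.000000=0.2222; V=0.000000+-0.222222+0.222222=0.0000
k=4 src: inc=0.222222, refl=0.222222·0.666667=0.1481; V=-0.222222+0.222222+0.148148=0.1481
k=5 load: inc=0.148148, refl=0.148148·-1.000000=-0.1481; V=0.000000+0.148148+-0.148148=0.0000
k=6 src: inc=-0.148148, refl=-0.148148·0.666667=-0.0988; V=0.148148+-0.148148+-0.098765=-0.0988

0 0 source 0.3333
1 5 load 0.0000
2 10 source -0.2222
3 15 load 0.0000
4 20 source 0.1481
5 25 load 0.0000
6 30 source -0.0988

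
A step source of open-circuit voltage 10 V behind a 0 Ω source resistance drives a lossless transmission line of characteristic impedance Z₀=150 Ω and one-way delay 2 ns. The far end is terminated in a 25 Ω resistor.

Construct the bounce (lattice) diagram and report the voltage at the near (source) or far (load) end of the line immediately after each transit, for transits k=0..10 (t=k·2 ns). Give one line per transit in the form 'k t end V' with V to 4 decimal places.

0 0 source 10.0000
1 2 load 2.8571
2 4 source 10.0000
3 6 load 4.8980
4 8 source 10.0000
5 10 load 6.3557
6 12 source 10.0000
7 14 load 7.3969
8 16 source 10.0000
9 18 load 8.1407
10 20 source 10.0000

Γ_L=-0.714286, Γ_S=-1.000000; launch V₁=10·150/150=10.000000
k=0 src: V=10.0000
k=1 load: inc=10.000000, refl=10.000000·-0.714286=-7.1429; V=0.000000+10.000000+-7.142857=2.8571
k=2 src: inc=-7.142857, refl=-7.142857·-1.000000=7.1429; V=10.000000+-7.142857+7.142857=10.0000
k=3 load: inc=7.142857, refl=7.142857·-0.714286=-5.1020; V=2.857143+7.142857+-5.102041=4.8980
k=4 src: inc=-5.102041, refl=-5.102041·-1.000000=5.1020; V=10.000000+-5.102041+5.102041=10.0000
k=5 load: inc=5.102041, refl=5.102041·-0.714286=-3.6443; V=4.897959+5.102041+-3.644315=6.3557
k=6 src: inc=-3.644315, refl=-3.644315·-1.000000=3.6443; V=10.000000+-3.644315+3.644315=10.0000
k=7 load: inc=3.644315, refl=3.644315·-0.714286=-2.6031; V=6.355685+3.644315+-2.603082=7.3969
k=8 src: inc=-2.603082, refl=-2.603082·-1.000000=2.6031; V=10.000000+-2.603082+2.603082=10.0000
k=9 load: inc=2.603082, refl=2.603082·-0.714286=-1.8593; V=7.396918+2.603082+-1.859344=8.1407
k=10 src: inc=-1.859344, refl=-1.859344·-1.000000=1.8593; V=10.000000+-1.859344+1.859344=10.0000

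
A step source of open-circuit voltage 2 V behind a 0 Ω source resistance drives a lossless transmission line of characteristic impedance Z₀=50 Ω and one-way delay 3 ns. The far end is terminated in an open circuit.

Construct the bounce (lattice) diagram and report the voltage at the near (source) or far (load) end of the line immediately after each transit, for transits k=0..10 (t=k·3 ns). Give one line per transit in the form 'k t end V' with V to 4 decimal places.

Γ_L=1.000000, Γ_S=-1.000000; launch V₁=2·50/50=2.000000
k=0 src: V=2.0000
k=1 load: inc=2.000000, refl=2.000000·1.000000=2.0000; V=0.000000+2.000000+2.000000=4.0000
k=2 src: inc=2.000000, refl=2.000000·-1.000000=-2.0000; V=2.000000+2.000000+-2.000000=2.0000
k=3 load: inc=-2.000000, refl=-2.000000·1.000000=-2.0000; V=4.000000+-2.000000+-2.000000=0.0000
k=4 src: inc=-2.000000, refl=-2.000000·-1.000000=2.0000; V=2.000000+-2.000000+2.000000=2.0000
k=5 load: inc=2.000000, refl=2.000000·1.000000=2.0000; V=0.000000+2.000000+2.000000=4.0000
k=6 src: inc=2.000000, refl=2.000000·-1.000000=-2.0000; V=2.000000+2.000000+-2.000000=2.0000
k=7 load: inc=-2.000000, refl=-2.000000·1.000000=-2.0000; V=4.000000+-2.000000+-2.000000=0.0000
k=8 src: inc=-2.000000, refl=-2.000000·-1.000000=2.0000; V=2.000000+-2.000000+2.000000=2.0000
k=9 load: inc=2.000000, refl=2.000000·1.000000=2.0000; V=0.000000+2.000000+2.000000=4.0000
k=10 src: inc=2.000000, refl=2.000000·-1.000000=-2.0000; V=2.000000+2.000000+-2.000000=2.0000

0 0 source 2.0000
1 3 load 4.0000
2 6 source 2.0000
3 9 load 0.0000
4 12 source 2.0000
5 15 load 4.0000
6 18 source 2.0000
7 21 load 0.0000
8 24 source 2.0000
9 27 load 4.0000
10 30 source 2.0000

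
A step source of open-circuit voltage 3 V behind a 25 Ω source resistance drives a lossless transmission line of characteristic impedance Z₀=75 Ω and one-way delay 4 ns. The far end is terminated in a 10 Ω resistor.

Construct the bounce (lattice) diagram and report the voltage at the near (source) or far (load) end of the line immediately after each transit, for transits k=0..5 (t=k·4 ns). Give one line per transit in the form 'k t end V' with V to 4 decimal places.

0 0 source 2.2500
1 4 load 0.5294
2 8 source 1.3897
3 12 load 0.7318
4 16 source 1.0608
5 20 load 0.8092

Γ_L=-0.764706, Γ_S=-0.500000; launch V₁=3·75/100=2.250000
k=0 src: V=2.2500
k=1 load: inc=2.250000, refl=2.250000·-0.764706=-1.7206; V=0.000000+2.250000+-1.720588=0.5294
k=2 src: inc=-1.720588, refl=-1.720588·-0.500000=0.8603; V=2.250000+-1.720588+0.860294=1.3897
k=3 load: inc=0.860294, refl=0.860294·-0.764706=-0.6579; V=0.529412+0.860294+-0.657872=0.7318
k=4 src: inc=-0.657872, refl=-0.657872·-0.500000=0.3289; V=1.389706+-0.657872+0.328936=1.0608
k=5 load: inc=0.328936, refl=0.328936·-0.764706=-0.2515; V=0.731834+0.328936+-0.251539=0.8092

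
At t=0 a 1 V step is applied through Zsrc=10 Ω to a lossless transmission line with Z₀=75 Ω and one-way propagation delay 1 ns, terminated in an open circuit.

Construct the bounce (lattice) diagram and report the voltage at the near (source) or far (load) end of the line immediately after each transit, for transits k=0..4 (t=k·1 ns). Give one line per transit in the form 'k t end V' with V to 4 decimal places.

Γ_L=1.000000, Γ_S=-0.764706; launch V₁=1·75/85=0.882353
k=0 src: V=0.8824
k=1 load: inc=0.882353, refl=0.882353·1.000000=0.8824; V=0.000000+0.882353+0.882353=1.7647
k=2 src: inc=0.882353, refl=0.882353·-0.764706=-0.6747; V=0.882353+0.882353+-0.674740=1.0900
k=3 load: inc=-0.674740, refl=-0.674740·1.000000=-0.6747; V=1.764706+-0.674740+-0.674740=0.4152
k=4 src: inc=-0.674740, refl=-0.674740·-0.764706=0.5160; V=1.089965+-0.674740+0.515978=0.9312

0 0 source 0.8824
1 1 load 1.7647
2 2 source 1.0900
3 3 load 0.4152
4 4 source 0.9312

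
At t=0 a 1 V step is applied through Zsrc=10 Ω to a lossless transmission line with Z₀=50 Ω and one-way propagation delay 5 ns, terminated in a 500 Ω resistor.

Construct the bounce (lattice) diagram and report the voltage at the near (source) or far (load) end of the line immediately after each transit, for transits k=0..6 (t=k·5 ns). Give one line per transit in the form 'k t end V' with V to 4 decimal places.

0 0 source 0.8333
1 5 load 1.5152
2 10 source 1.0606
3 15 load 0.6887
4 20 source 0.9366
5 25 load 1.1395
6 30 source 1.0043

Γ_L=0.818182, Γ_S=-0.666667; launch V₁=1·50/60=0.833333
k=0 src: V=0.8333
k=1 load: inc=0.833333, refl=0.833333·0.818182=0.6818; V=0.000000+0.833333+0.681818=1.5152
k=2 src: inc=0.681818, refl=0.681818·-0.666667=-0.4545; V=0.833333+0.681818+-0.454545=1.0606
k=3 load: inc=-0.454545, refl=-0.454545·0.818182=-0.3719; V=1.515152+-0.454545+-0.371901=0.6887
k=4 src: inc=-0.371901, refl=-0.371901·-0.666667=0.2479; V=1.060606+-0.371901+0.247934=0.9366
k=5 load: inc=0.247934, refl=0.247934·0.818182=0.2029; V=0.688705+0.247934+0.202855=1.1395
k=6 src: inc=0.202855, refl=0.202855·-0.666667=-0.1352; V=0.936639+0.202855+-0.135237=1.0043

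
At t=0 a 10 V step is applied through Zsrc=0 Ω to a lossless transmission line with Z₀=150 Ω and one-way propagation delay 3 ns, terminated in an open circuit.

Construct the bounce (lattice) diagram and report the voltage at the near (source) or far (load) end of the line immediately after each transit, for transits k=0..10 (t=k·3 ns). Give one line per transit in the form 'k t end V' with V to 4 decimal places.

0 0 source 10.0000
1 3 load 20.0000
2 6 source 10.0000
3 9 load 0.0000
4 12 source 10.0000
5 15 load 20.0000
6 18 source 10.0000
7 21 load 0.0000
8 24 source 10.0000
9 27 load 20.0000
10 30 source 10.0000

Γ_L=1.000000, Γ_S=-1.000000; launch V₁=10·150/150=10.000000
k=0 src: V=10.0000
k=1 load: inc=10.000000, refl=10.000000·1.000000=10.0000; V=0.000000+10.000000+10.000000=20.0000
k=2 src: inc=10.000000, refl=10.000000·-1.000000=-10.0000; V=10.000000+10.000000+-10.000000=10.0000
k=3 load: inc=-10.000000, refl=-10.000000·1.000000=-10.0000; V=20.000000+-10.000000+-10.000000=0.0000
k=4 src: inc=-10.000000, refl=-10.000000·-1.000000=10.0000; V=10.000000+-10.000000+10.000000=10.0000
k=5 load: inc=10.000000, refl=10.000000·1.000000=10.0000; V=0.000000+10.000000+10.000000=20.0000
k=6 src: inc=10.000000, refl=10.000000·-1.000000=-10.0000; V=10.000000+10.000000+-10.000000=10.0000
k=7 load: inc=-10.000000, refl=-10.000000·1.000000=-10.0000; V=20.000000+-10.000000+-10.000000=0.0000
k=8 src: inc=-10.000000, refl=-10.000000·-1.000000=10.0000; V=10.000000+-10.000000+10.000000=10.0000
k=9 load: inc=10.000000, refl=10.000000·1.000000=10.0000; V=0.000000+10.000000+10.000000=20.0000
k=10 src: inc=10.000000, refl=10.000000·-1.000000=-10.0000; V=10.000000+10.000000+-10.000000=10.0000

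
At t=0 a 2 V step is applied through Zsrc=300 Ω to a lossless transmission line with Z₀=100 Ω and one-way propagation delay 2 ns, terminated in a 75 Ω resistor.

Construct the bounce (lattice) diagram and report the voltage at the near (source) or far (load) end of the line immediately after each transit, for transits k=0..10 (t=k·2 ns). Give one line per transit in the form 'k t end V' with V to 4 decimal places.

Γ_L=-0.142857, Γ_S=0.500000; launch V₁=2·100/400=0.500000
k=0 src: V=0.5000
k=1 load: inc=0.500000, refl=0.500000·-0.142857=-0.0714; V=0.000000+0.500000+-0.071429=0.4286
k=2 src: inc=-0.071429, refl=-0.071429·0.500000=-0.0357; V=0.500000+-0.071429+-0.035714=0.3929
k=3 load: inc=-0.035714, refl=-0.035714·-0.142857=0.0051; V=0.428571+-0.035714+0.005102=0.3980
k=4 src: inc=0.005102, refl=0.005102·0.500000=0.0026; V=0.392857+0.005102+0.002551=0.4005
k=5 load: inc=0.002551, refl=0.002551·-0.142857=-0.0004; V=0.397959+0.002551+-0.000364=0.4001
k=6 src: inc=-0.000364, refl=-0.000364·0.500000=-0.0002; V=0.400510+-0.000364+-0.000182=0.4000
k=7 load: inc=-0.000182, refl=-0.000182·-0.142857=0.0000; V=0.400146+-0.000182+0.000026=0.4000
k=8 src: inc=0.000026, refl=0.000026·0.500000=0.0000; V=0.399964+0.000026+0.000013=0.4000
k=9 load: inc=0.000013, refl=0.000013·-0.142857=-0.0000; V=0.399990+0.000013+-0.000002=0.4000
k=10 src: inc=-0.000002, refl=-0.000002·0.500000=-0.0000; V=0.400003+-0.000002+-0.000001=0.4000

0 0 source 0.5000
1 2 load 0.4286
2 4 source 0.3929
3 6 load 0.3980
4 8 source 0.4005
5 10 load 0.4001
6 12 source 0.4000
7 14 load 0.4000
8 16 source 0.4000
9 18 load 0.4000
10 20 source 0.4000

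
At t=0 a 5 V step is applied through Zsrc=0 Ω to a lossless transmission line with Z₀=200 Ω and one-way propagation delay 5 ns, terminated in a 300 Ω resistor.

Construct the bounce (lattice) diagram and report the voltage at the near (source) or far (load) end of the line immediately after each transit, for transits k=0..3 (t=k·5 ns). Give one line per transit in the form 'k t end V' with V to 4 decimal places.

0 0 source 5.0000
1 5 load 6.0000
2 10 source 5.0000
3 15 load 4.8000

Γ_L=0.200000, Γ_S=-1.000000; launch V₁=5·200/200=5.000000
k=0 src: V=5.0000
k=1 load: inc=5.000000, refl=5.000000·0.200000=1.0000; V=0.000000+5.000000+1.000000=6.0000
k=2 src: inc=1.000000, refl=1.000000·-1.000000=-1.0000; V=5.000000+1.000000+-1.000000=5.0000
k=3 load: inc=-1.000000, refl=-1.000000·0.200000=-0.2000; V=6.000000+-1.000000+-0.200000=4.8000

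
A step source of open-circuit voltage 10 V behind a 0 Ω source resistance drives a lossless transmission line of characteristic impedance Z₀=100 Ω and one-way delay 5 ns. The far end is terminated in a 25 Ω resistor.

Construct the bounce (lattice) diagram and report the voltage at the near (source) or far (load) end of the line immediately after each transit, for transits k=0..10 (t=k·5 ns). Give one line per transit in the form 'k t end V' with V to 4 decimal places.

Γ_L=-0.600000, Γ_S=-1.000000; launch V₁=10·100/100=10.000000
k=0 src: V=10.0000
k=1 load: inc=10.000000, refl=10.000000·-0.600000=-6.0000; V=0.000000+10.000000+-6.000000=4.0000
k=2 src: inc=-6.000000, refl=-6.000000·-1.000000=6.0000; V=10.000000+-6.000000+6.000000=10.0000
k=3 load: inc=6.000000, refl=6.000000·-0.600000=-3.6000; V=4.000000+6.000000+-3.600000=6.4000
k=4 src: inc=-3.600000, refl=-3.600000·-1.000000=3.6000; V=10.000000+-3.600000+3.600000=10.0000
k=5 load: inc=3.600000, refl=3.600000·-0.600000=-2.1600; V=6.400000+3.600000+-2.160000=7.8400
k=6 src: inc=-2.160000, refl=-2.160000·-1.000000=2.1600; V=10.000000+-2.160000+2.160000=10.0000
k=7 load: inc=2.160000, refl=2.160000·-0.600000=-1.2960; V=7.840000+2.160000+-1.296000=8.7040
k=8 src: inc=-1.296000, refl=-1.296000·-1.000000=1.2960; V=10.000000+-1.296000+1.296000=10.0000
k=9 load: inc=1.296000, refl=1.296000·-0.600000=-0.7776; V=8.704000+1.296000+-0.777600=9.2224
k=10 src: inc=-0.777600, refl=-0.777600·-1.000000=0.7776; V=10.000000+-0.777600+0.777600=10.0000

0 0 source 10.0000
1 5 load 4.0000
2 10 source 10.0000
3 15 load 6.4000
4 20 source 10.0000
5 25 load 7.8400
6 30 source 10.0000
7 35 load 8.7040
8 40 source 10.0000
9 45 load 9.2224
10 50 source 10.0000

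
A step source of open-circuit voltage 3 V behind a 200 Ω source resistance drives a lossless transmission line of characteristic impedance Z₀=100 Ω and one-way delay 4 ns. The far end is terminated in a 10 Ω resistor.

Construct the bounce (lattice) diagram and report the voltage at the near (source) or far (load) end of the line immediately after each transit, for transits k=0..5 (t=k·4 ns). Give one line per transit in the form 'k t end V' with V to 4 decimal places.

0 0 source 1.0000
1 4 load 0.1818
2 8 source -0.0909
3 12 load 0.1322
4 16 source 0.2066
5 20 load 0.1458

Γ_L=-0.818182, Γ_S=0.333333; launch V₁=3·100/300=1.000000
k=0 src: V=1.0000
k=1 load: inc=1.000000, refl=1.000000·-0.818182=-0.8182; V=0.000000+1.000000+-0.818182=0.1818
k=2 src: inc=-0.818182, refl=-0.818182·0.333333=-0.2727; V=1.000000+-0.818182+-0.272727=-0.0909
k=3 load: inc=-0.272727, refl=-0.272727·-0.818182=0.2231; V=0.181818+-0.272727+0.223140=0.1322
k=4 src: inc=0.223140, refl=0.223140·0.333333=0.0744; V=-0.090909+0.223140+0.074380=0.2066
k=5 load: inc=0.074380, refl=0.074380·-0.818182=-0.0609; V=0.132231+0.074380+-0.060856=0.1458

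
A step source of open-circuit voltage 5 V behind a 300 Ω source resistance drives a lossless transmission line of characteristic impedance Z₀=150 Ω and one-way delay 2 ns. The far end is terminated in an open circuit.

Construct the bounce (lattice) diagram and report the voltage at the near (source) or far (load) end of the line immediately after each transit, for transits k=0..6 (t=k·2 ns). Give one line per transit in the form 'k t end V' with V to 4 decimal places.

0 0 source 1.6667
1 2 load 3.3333
2 4 source 3.8889
3 6 load 4.4444
4 8 source 4.6296
5 10 load 4.8148
6 12 source 4.8765

Γ_L=1.000000, Γ_S=0.333333; launch V₁=5·150/450=1.666667
k=0 src: V=1.6667
k=1 load: inc=1.666667, refl=1.666667·1.000000=1.6667; V=0.000000+1.666667+1.666667=3.3333
k=2 src: inc=1.666667, refl=1.666667·0.333333=0.5556; V=1.666667+1.666667+0.555556=3.8889
k=3 load: inc=0.555556, refl=0.555556·1.000000=0.5556; V=3.333333+0.555556+0.555556=4.4444
k=4 src: inc=0.555556, refl=0.555556·0.333333=0.1852; V=3.888889+0.555556+0.185185=4.6296
k=5 load: inc=0.185185, refl=0.185185·1.000000=0.1852; V=4.444444+0.185185+0.185185=4.8148
k=6 src: inc=0.185185, refl=0.185185·0.333333=0.0617; V=4.629630+0.185185+0.061728=4.8765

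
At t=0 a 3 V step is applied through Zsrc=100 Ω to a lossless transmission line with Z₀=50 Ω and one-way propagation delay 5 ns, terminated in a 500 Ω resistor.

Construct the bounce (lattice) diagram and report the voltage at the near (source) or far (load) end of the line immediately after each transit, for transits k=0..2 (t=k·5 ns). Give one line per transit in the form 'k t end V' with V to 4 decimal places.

Γ_L=0.818182, Γ_S=0.333333; launch V₁=3·50/150=1.000000
k=0 src: V=1.0000
k=1 load: inc=1.000000, refl=1.000000·0.818182=0.8182; V=0.000000+1.000000+0.818182=1.8182
k=2 src: inc=0.818182, refl=0.818182·0.333333=0.2727; V=1.000000+0.818182+0.272727=2.0909

0 0 source 1.0000
1 5 load 1.8182
2 10 source 2.0909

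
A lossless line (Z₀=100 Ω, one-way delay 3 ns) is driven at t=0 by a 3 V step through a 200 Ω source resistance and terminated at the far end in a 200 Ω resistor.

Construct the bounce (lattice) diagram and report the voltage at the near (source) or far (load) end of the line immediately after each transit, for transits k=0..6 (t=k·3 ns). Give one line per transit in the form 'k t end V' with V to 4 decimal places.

Γ_L=0.333333, Γ_S=0.333333; launch V₁=3·100/300=1.000000
k=0 src: V=1.0000
k=1 load: inc=1.000000, refl=1.000000·0.333333=0.3333; V=0.000000+1.000000+0.333333=1.3333
k=2 src: inc=0.333333, refl=0.333333·0.333333=0.1111; V=1.000000+0.333333+0.111111=1.4444
k=3 load: inc=0.111111, refl=0.111111·0.333333=0.0370; V=1.333333+0.111111+0.037037=1.4815
k=4 src: inc=0.037037, refl=0.037037·0.333333=0.0123; V=1.444444+0.037037+0.012346=1.4938
k=5 load: inc=0.012346, refl=0.012346·0.333333=0.0041; V=1.481481+0.012346+0.004115=1.4979
k=6 src: inc=0.004115, refl=0.004115·0.333333=0.0014; V=1.493827+0.004115+0.001372=1.4993

0 0 source 1.0000
1 3 load 1.3333
2 6 source 1.4444
3 9 load 1.4815
4 12 source 1.4938
5 15 load 1.4979
6 18 source 1.4993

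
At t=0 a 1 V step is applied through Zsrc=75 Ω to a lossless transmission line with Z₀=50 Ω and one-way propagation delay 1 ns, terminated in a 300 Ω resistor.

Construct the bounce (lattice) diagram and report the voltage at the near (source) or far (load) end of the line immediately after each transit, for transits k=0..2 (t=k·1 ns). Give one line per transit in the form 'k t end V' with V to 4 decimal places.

Γ_L=0.714286, Γ_S=0.200000; launch V₁=1·50/125=0.400000
k=0 src: V=0.4000
k=1 load: inc=0.400000, refl=0.400000·0.714286=0.2857; V=0.000000+0.400000+0.285714=0.6857
k=2 src: inc=0.285714, refl=0.285714·0.200000=0.0571; V=0.400000+0.285714+0.057143=0.7429

0 0 source 0.4000
1 1 load 0.6857
2 2 source 0.7429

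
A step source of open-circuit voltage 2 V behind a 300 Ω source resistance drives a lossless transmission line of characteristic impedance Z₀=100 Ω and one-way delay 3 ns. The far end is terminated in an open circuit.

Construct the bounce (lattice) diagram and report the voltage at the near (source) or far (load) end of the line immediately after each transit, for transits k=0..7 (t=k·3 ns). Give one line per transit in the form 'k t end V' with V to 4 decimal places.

0 0 source 0.5000
1 3 load 1.0000
2 6 source 1.2500
3 9 load 1.5000
4 12 source 1.6250
5 15 load 1.7500
6 18 source 1.8125
7 21 load 1.8750

Γ_L=1.000000, Γ_S=0.500000; launch V₁=2·100/400=0.500000
k=0 src: V=0.5000
k=1 load: inc=0.500000, refl=0.500000·1.000000=0.5000; V=0.000000+0.500000+0.500000=1.0000
k=2 src: inc=0.500000, refl=0.500000·0.500000=0.2500; V=0.500000+0.500000+0.250000=1.2500
k=3 load: inc=0.250000, refl=0.250000·1.000000=0.2500; V=1.000000+0.250000+0.250000=1.5000
k=4 src: inc=0.250000, refl=0.250000·0.500000=0.1250; V=1.250000+0.250000+0.125000=1.6250
k=5 load: inc=0.125000, refl=0.125000·1.000000=0.1250; V=1.500000+0.125000+0.125000=1.7500
k=6 src: inc=0.125000, refl=0.125000·0.500000=0.0625; V=1.625000+0.125000+0.062500=1.8125
k=7 load: inc=0.062500, refl=0.062500·1.000000=0.0625; V=1.750000+0.062500+0.062500=1.8750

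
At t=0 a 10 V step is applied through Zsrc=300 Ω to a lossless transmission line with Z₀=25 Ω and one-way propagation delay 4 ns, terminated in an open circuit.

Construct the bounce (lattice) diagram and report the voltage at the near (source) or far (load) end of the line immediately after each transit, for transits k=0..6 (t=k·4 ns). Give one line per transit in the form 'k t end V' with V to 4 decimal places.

Γ_L=1.000000, Γ_S=0.846154; launch V₁=10·25/325=0.769231
k=0 src: V=0.7692
k=1 load: inc=0.769231, refl=0.769231·1.000000=0.7692; V=0.000000+0.769231+0.769231=1.5385
k=2 src: inc=0.769231, refl=0.769231·0.846154=0.6509; V=0.769231+0.769231+0.650888=2.1893
k=3 load: inc=0.650888, refl=0.650888·1.000000=0.6509; V=1.538462+0.650888+0.650888=2.8402
k=4 src: inc=0.650888, refl=0.650888·0.846154=0.5508; V=2.189349+0.650888+0.550751=3.3910
k=5 load: inc=0.550751, refl=0.550751·1.000000=0.5508; V=2.840237+0.550751+0.550751=3.9417
k=6 src: inc=0.550751, refl=0.550751·0.846154=0.4660; V=3.390988+0.550751+0.466020=4.4078

0 0 source 0.7692
1 4 load 1.5385
2 8 source 2.1893
3 12 load 2.8402
4 16 source 3.3910
5 20 load 3.9417
6 24 source 4.4078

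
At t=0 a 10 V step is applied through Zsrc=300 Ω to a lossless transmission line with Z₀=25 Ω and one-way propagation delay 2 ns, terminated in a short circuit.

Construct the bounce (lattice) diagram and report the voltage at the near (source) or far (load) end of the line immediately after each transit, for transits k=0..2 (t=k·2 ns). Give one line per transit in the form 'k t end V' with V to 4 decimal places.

0 0 source 0.7692
1 2 load 0.0000
2 4 source -0.6509

Γ_L=-1.000000, Γ_S=0.846154; launch V₁=10·25/325=0.769231
k=0 src: V=0.7692
k=1 load: inc=0.769231, refl=0.769231·-1.000000=-0.7692; V=0.000000+0.769231+-0.769231=0.0000
k=2 src: inc=-0.769231, refl=-0.769231·0.846154=-0.6509; V=0.769231+-0.769231+-0.650888=-0.6509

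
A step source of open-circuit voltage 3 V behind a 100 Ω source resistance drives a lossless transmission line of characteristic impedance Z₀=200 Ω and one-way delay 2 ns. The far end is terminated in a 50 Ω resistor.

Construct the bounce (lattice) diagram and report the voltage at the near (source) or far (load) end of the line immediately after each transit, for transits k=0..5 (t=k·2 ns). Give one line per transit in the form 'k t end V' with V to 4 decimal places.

0 0 source 2.0000
1 2 load 0.8000
2 4 source 1.2000
3 6 load 0.9600
4 8 source 1.0400
5 10 load 0.9920

Γ_L=-0.600000, Γ_S=-0.333333; launch V₁=3·200/300=2.000000
k=0 src: V=2.0000
k=1 load: inc=2.000000, refl=2.000000·-0.600000=-1.2000; V=0.000000+2.000000+-1.200000=0.8000
k=2 src: inc=-1.200000, refl=-1.200000·-0.333333=0.4000; V=2.000000+-1.200000+0.400000=1.2000
k=3 load: inc=0.400000, refl=0.400000·-0.600000=-0.2400; V=0.800000+0.400000+-0.240000=0.9600
k=4 src: inc=-0.240000, refl=-0.240000·-0.333333=0.0800; V=1.200000+-0.240000+0.080000=1.0400
k=5 load: inc=0.080000, refl=0.080000·-0.600000=-0.0480; V=0.960000+0.080000+-0.048000=0.9920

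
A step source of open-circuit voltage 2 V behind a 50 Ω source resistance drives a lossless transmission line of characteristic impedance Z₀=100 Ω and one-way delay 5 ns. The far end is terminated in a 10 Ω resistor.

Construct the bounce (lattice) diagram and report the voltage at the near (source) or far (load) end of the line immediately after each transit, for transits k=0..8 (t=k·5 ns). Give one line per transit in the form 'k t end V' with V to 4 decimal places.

0 0 source 1.3333
1 5 load 0.2424
2 10 source 0.6061
3 15 load 0.3085
4 20 source 0.4077
5 25 load 0.3266
6 30 source 0.3536
7 35 load 0.3315
8 40 source 0.3389

Γ_L=-0.818182, Γ_S=-0.333333; launch V₁=2·100/150=1.333333
k=0 src: V=1.3333
k=1 load: inc=1.333333, refl=1.333333·-0.818182=-1.0909; V=0.000000+1.333333+-1.090909=0.2424
k=2 src: inc=-1.090909, refl=-1.090909·-0.333333=0.3636; V=1.333333+-1.090909+0.363636=0.6061
k=3 load: inc=0.363636, refl=0.363636·-0.818182=-0.2975; V=0.242424+0.363636+-0.297521=0.3085
k=4 src: inc=-0.297521, refl=-0.297521·-0.333333=0.0992; V=0.606061+-0.297521+0.099174=0.4077
k=5 load: inc=0.099174, refl=0.099174·-0.818182=-0.0811; V=0.308540+0.099174+-0.081142=0.3266
k=6 src: inc=-0.081142, refl=-0.081142·-0.333333=0.0270; V=0.407713+-0.081142+0.027047=0.3536
k=7 load: inc=0.027047, refl=0.027047·-0.818182=-0.0221; V=0.326572+0.027047+-0.022130=0.3315
k=8 src: inc=-0.022130, refl=-0.022130·-0.333333=0.0074; V=0.353619+-0.022130+0.007377=0.3389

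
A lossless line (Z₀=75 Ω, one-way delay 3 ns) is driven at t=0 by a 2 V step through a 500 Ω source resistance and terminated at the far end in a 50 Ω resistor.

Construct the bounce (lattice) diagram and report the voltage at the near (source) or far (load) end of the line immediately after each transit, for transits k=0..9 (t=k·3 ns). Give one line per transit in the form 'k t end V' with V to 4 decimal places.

0 0 source 0.2609
1 3 load 0.2087
2 6 source 0.1701
3 9 load 0.1778
4 12 source 0.1835
5 15 load 0.1824
6 18 source 0.1816
7 21 load 0.1817
8 24 source 0.1819
9 27 load 0.1818

Γ_L=-0.200000, Γ_S=0.739130; launch V₁=2·75/575=0.260870
k=0 src: V=0.2609
k=1 load: inc=0.260870, refl=0.260870·-0.200000=-0.0522; V=0.000000+0.260870+-0.052174=0.2087
k=2 src: inc=-0.052174, refl=-0.052174·0.739130=-0.0386; V=0.260870+-0.052174+-0.038563=0.1701
k=3 load: inc=-0.038563, refl=-0.038563·-0.200000=0.0077; V=0.208696+-0.038563+0.007713=0.1778
k=4 src: inc=0.007713, refl=0.007713·0.739130=0.0057; V=0.170132+0.007713+0.005701=0.1835
k=5 load: inc=0.005701, refl=0.005701·-0.200000=-0.0011; V=0.177845+0.005701+-0.001140=0.1824
k=6 src: inc=-0.001140, refl=-0.001140·0.739130=-0.0008; V=0.183546+-0.001140+-0.000843=0.1816
k=7 load: inc=-0.000843, refl=-0.000843·-0.200000=0.0002; V=0.182406+-0.000843+0.000169=0.1817
k=8 src: inc=0.000169, refl=0.000169·0.739130=0.0001; V=0.181563+0.000169+0.000125=0.1819
k=9 load: inc=0.000125, refl=0.000125·-0.200000=-0.0000; V=0.181731+0.000125+-0.000025=0.1818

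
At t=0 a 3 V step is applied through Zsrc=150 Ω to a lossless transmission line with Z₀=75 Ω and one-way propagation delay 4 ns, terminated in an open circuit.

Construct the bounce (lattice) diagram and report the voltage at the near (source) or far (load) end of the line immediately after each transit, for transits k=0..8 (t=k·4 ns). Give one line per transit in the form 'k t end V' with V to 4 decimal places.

0 0 source 1.0000
1 4 load 2.0000
2 8 source 2.3333
3 12 load 2.6667
4 16 source 2.7778
5 20 load 2.8889
6 24 source 2.9259
7 28 load 2.9630
8 32 source 2.9753

Γ_L=1.000000, Γ_S=0.333333; launch V₁=3·75/225=1.000000
k=0 src: V=1.0000
k=1 load: inc=1.000000, refl=1.000000·1.000000=1.0000; V=0.000000+1.000000+1.000000=2.0000
k=2 src: inc=1.000000, refl=1.000000·0.333333=0.3333; V=1.000000+1.000000+0.333333=2.3333
k=3 load: inc=0.333333, refl=0.333333·1.000000=0.3333; V=2.000000+0.333333+0.333333=2.6667
k=4 src: inc=0.333333, refl=0.333333·0.333333=0.1111; V=2.333333+0.333333+0.111111=2.7778
k=5 load: inc=0.111111, refl=0.111111·1.000000=0.1111; V=2.666667+0.111111+0.111111=2.8889
k=6 src: inc=0.111111, refl=0.111111·0.333333=0.0370; V=2.777778+0.111111+0.037037=2.9259
k=7 load: inc=0.037037, refl=0.037037·1.000000=0.0370; V=2.888889+0.037037+0.037037=2.9630
k=8 src: inc=0.037037, refl=0.037037·0.333333=0.0123; V=2.925926+0.037037+0.012346=2.9753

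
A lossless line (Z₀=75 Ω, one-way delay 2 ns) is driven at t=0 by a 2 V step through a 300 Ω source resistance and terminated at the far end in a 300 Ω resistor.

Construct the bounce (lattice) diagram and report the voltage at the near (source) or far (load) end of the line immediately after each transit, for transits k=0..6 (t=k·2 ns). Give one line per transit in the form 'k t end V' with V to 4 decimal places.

Γ_L=0.600000, Γ_S=0.600000; launch V₁=2·75/375=0.400000
k=0 src: V=0.4000
k=1 load: inc=0.400000, refl=0.400000·0.600000=0.2400; V=0.000000+0.400000+0.240000=0.6400
k=2 src: inc=0.240000, refl=0.240000·0.600000=0.1440; V=0.400000+0.240000+0.144000=0.7840
k=3 load: inc=0.144000, refl=0.144000·0.600000=0.0864; V=0.640000+0.144000+0.086400=0.8704
k=4 src: inc=0.086400, refl=0.086400·0.600000=0.0518; V=0.784000+0.086400+0.051840=0.9222
k=5 load: inc=0.051840, refl=0.051840·0.600000=0.0311; V=0.870400+0.051840+0.031104=0.9533
k=6 src: inc=0.031104, refl=0.031104·0.600000=0.0187; V=0.922240+0.031104+0.018662=0.9720

0 0 source 0.4000
1 2 load 0.6400
2 4 source 0.7840
3 6 load 0.8704
4 8 source 0.9222
5 10 load 0.9533
6 12 source 0.9720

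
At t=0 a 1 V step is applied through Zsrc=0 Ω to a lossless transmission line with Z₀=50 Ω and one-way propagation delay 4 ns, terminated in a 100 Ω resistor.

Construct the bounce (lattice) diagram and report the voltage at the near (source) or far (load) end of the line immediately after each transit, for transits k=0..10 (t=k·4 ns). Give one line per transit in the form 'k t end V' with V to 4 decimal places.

0 0 source 1.0000
1 4 load 1.3333
2 8 source 1.0000
3 12 load 0.8889
4 16 source 1.0000
5 20 load 1.0370
6 24 source 1.0000
7 28 load 0.9877
8 32 source 1.0000
9 36 load 1.0041
10 40 source 1.0000

Γ_L=0.333333, Γ_S=-1.000000; launch V₁=1·50/50=1.000000
k=0 src: V=1.0000
k=1 load: inc=1.000000, refl=1.000000·0.333333=0.3333; V=0.000000+1.000000+0.333333=1.3333
k=2 src: inc=0.333333, refl=0.333333·-1.000000=-0.3333; V=1.000000+0.333333+-0.333333=1.0000
k=3 load: inc=-0.333333, refl=-0.333333·0.333333=-0.1111; V=1.333333+-0.333333+-0.111111=0.8889
k=4 src: inc=-0.111111, refl=-0.111111·-1.000000=0.1111; V=1.000000+-0.111111+0.111111=1.0000
k=5 load: inc=0.111111, refl=0.111111·0.333333=0.0370; V=0.888889+0.111111+0.037037=1.0370
k=6 src: inc=0.037037, refl=0.037037·-1.000000=-0.0370; V=1.000000+0.037037+-0.037037=1.0000
k=7 load: inc=-0.037037, refl=-0.037037·0.333333=-0.0123; V=1.037037+-0.037037+-0.012346=0.9877
k=8 src: inc=-0.012346, refl=-0.012346·-1.000000=0.0123; V=1.000000+-0.012346+0.012346=1.0000
k=9 load: inc=0.012346, refl=0.012346·0.333333=0.0041; V=0.987654+0.012346+0.004115=1.0041
k=10 src: inc=0.004115, refl=0.004115·-1.000000=-0.0041; V=1.000000+0.004115+-0.004115=1.0000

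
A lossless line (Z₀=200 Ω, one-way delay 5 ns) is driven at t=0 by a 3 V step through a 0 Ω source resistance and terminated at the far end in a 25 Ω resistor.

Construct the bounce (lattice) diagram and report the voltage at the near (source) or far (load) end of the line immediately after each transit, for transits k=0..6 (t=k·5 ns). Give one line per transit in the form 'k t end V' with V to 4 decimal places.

0 0 source 3.0000
1 5 load 0.6667
2 10 source 3.0000
3 15 load 1.1852
4 20 source 3.0000
5 25 load 1.5885
6 30 source 3.0000

Γ_L=-0.777778, Γ_S=-1.000000; launch V₁=3·200/200=3.000000
k=0 src: V=3.0000
k=1 load: inc=3.000000, refl=3.000000·-0.777778=-2.3333; V=0.000000+3.000000+-2.333333=0.6667
k=2 src: inc=-2.333333, refl=-2.333333·-1.000000=2.3333; V=3.000000+-2.333333+2.333333=3.0000
k=3 load: inc=2.333333, refl=2.333333·-0.777778=-1.8148; V=0.666667+2.333333+-1.814815=1.1852
k=4 src: inc=-1.814815, refl=-1.814815·-1.000000=1.8148; V=3.000000+-1.814815+1.814815=3.0000
k=5 load: inc=1.814815, refl=1.814815·-0.777778=-1.4115; V=1.185185+1.814815+-1.411523=1.5885
k=6 src: inc=-1.411523, refl=-1.411523·-1.000000=1.4115; V=3.000000+-1.411523+1.411523=3.0000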